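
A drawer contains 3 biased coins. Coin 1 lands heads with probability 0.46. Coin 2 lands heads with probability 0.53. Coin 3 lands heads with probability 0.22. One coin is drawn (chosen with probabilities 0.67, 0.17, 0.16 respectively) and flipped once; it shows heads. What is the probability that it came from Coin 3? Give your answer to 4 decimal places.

P(heads|C1) = 0.46; P(heads|C2) = 0.53; P(heads|C3) = 0.22.
Prior × likelihood for each source: 0.67·0.46=0.3082, 0.17·0.53=0.09010, 0.16·0.22=0.03520. Summing gives P(heads) = 0.43350.
P(Coin 3 | heads) = 0.03520 / 0.43350 = 0.0812.

Posterior probability ≈ 0.0812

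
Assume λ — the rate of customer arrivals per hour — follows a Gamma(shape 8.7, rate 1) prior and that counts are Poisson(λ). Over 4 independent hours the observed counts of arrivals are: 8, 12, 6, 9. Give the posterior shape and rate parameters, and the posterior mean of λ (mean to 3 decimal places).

Total count ∑xᵢ = 35 over n = 4 hours.
Gamma is conjugate to the Poisson likelihood: posterior is Gamma(shape = 8.7+35 = 43.7, rate = 1+4 = 5).
Posterior mean = shape/rate = 43.7/5 = 8.740.

Posterior: Gamma(shape=43.7, rate=5); mean ≈ 8.740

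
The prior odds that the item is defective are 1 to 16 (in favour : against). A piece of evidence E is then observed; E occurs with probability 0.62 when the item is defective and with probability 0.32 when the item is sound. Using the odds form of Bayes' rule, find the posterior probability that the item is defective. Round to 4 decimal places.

Prior odds = 1/16 = 0.062500. In log-odds, ln(0.062500) = -2.7726.
Add log likelihood ratio: ln(1.9375) = 0.66140.
Posterior log-odds = -2.1112, so posterior odds = exp(-2.1112) = 0.12109. Converting, P(H|E) = 0.12109/1.1211 = 0.1080.

Posterior probability ≈ 0.1080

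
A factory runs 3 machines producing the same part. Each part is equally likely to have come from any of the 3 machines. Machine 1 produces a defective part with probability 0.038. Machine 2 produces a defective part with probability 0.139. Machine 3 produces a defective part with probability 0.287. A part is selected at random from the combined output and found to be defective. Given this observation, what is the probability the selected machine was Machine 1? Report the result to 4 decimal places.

Tabulate prior·likelihood by source: [1] prior 0.333333, lik 0.038, product 0.01267; [2] prior 0.333333, lik 0.139, product 0.04633; [3] prior 0.333333, lik 0.287, product 0.09567.
Normalizing constant = 0.15467; the posterior for Machine 1 is its product over the sum, 0.01267/0.15467 = 0.0819.

Posterior probability ≈ 0.0819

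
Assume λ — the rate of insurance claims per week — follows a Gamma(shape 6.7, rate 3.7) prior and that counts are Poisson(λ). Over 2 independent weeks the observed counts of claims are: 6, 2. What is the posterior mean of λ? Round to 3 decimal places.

Posterior mean ≈ 2.579

The Poisson likelihood adds the total count to the shape and the number of exposure periods to the rate. Here ∑xᵢ = 8 and n = 2, so shape 6.7→14.7 and rate 3.7→5.7.
E[λ | data] = 14.7/5.7 = 2.579.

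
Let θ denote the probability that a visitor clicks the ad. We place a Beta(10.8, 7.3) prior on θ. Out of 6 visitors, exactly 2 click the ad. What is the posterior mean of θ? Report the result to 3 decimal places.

Observing 2 successes and 4 failures updates Beta(10.8, 7.3) by adding the success and failure counts to the two shape parameters: α = 10.8+2 = 12.8, β = 7.3+4 = 11.3.
E[θ | data] = 12.8/(12.8+11.3) = 0.531.

Posterior mean ≈ 0.531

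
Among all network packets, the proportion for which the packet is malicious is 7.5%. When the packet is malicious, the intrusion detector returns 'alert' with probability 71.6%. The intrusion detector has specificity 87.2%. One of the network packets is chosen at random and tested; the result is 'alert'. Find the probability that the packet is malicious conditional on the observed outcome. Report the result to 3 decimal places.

P(H | E) ≈ 0.312

Let H be the event that the packet is malicious. P(H) = 0.075, so P(¬H) = 0.925. With E the 'alert' result, P(E|H) = 0.716 and P(E|¬H) = 0.128.
P(E) = 0.716·0.075 + 0.128·0.925 = 0.053700 + 0.11840 = 0.17210.
By Bayes' theorem, P(H|E) = 0.053700 / 0.17210 = 0.312.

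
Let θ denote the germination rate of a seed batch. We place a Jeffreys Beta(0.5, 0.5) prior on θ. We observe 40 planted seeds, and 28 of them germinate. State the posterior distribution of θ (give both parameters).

Posterior: Beta(28.5, 12.5)

Observing 28 successes and 12 failures updates Beta(0.5, 0.5) by adding the success and failure counts to the two shape parameters: α = 0.5+28 = 28.5, β = 0.5+12 = 12.5.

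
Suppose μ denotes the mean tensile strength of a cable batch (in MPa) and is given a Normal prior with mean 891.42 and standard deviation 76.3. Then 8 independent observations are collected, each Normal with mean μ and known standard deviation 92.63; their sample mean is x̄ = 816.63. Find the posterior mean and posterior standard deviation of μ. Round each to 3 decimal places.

Posterior mean ≈ 828.265; posterior SD ≈ 30.095

Prior precision 1/τ₀² = 1/76.3² = 0.00017177; data precision n/σ² = 8/92.63² = 0.00093237.
Posterior precision = 0.00017177 + 0.00093237 = 0.00110414, giving posterior SD = 1/√0.00110414 = 30.095.
Posterior mean = (0.00017177·891.42 + 0.00093237·816.63) / 0.00110414 = 828.265.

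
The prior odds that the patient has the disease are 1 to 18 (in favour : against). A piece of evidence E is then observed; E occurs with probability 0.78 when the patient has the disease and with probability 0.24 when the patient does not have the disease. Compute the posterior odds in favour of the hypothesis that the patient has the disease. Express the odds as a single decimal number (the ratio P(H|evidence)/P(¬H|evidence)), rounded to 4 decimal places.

Prior odds = 1/18 = 0.055556.
Likelihood ratio for E = 0.78/0.24 = 3.2500.
Posterior odds = prior odds × LR = 0.18056.

Posterior odds ≈ 0.1806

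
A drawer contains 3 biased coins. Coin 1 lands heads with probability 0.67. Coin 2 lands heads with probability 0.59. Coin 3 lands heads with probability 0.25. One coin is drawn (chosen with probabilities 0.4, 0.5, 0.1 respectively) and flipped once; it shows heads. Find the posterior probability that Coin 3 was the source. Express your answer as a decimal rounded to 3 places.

Posterior probability ≈ 0.043

Tabulate prior·likelihood by source: [1] prior 0.4, lik 0.67, product 0.2680; [2] prior 0.5, lik 0.59, product 0.2950; [3] prior 0.1, lik 0.25, product 0.02500.
Normalizing constant = 0.58800; the posterior for Coin 3 is its product over the sum, 0.02500/0.58800 = 0.043.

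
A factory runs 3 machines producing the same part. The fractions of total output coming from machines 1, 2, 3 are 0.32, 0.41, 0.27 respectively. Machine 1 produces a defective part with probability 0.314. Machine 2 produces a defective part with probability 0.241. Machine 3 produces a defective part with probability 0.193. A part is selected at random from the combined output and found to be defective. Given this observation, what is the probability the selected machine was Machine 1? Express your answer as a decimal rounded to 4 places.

Posterior probability ≈ 0.3997

Tabulate prior·likelihood by source: [1] prior 0.32, lik 0.314, product 0.1005; [2] prior 0.41, lik 0.241, product 0.09881; [3] prior 0.27, lik 0.193, product 0.05211.
Normalizing constant = 0.25140; the posterior for Machine 1 is its product over the sum, 0.1005/0.25140 = 0.3997.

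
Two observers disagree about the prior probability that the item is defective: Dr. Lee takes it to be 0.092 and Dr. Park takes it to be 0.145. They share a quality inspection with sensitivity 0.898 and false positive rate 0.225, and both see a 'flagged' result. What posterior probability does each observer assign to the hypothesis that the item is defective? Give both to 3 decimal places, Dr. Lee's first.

Dr. Lee: 0.288; Dr. Park: 0.404

The likelihood ratio for a 'flagged' result is 0.898/0.225 = 3.9911.
Dr. Lee: prior odds 0.092/0.908 = 0.10132; posterior odds 0.40439; posterior probability 0.288.
Dr. Park: prior odds 0.145/0.855 = 0.16959; posterior odds 0.67686; posterior probability 0.404.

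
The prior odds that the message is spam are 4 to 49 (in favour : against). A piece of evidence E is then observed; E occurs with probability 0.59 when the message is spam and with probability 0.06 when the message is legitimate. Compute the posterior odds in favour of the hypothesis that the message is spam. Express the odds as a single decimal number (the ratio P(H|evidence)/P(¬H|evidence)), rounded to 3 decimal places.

Prior odds = 4/49 = 0.081633.
Likelihood ratio for E = 0.59/0.06 = 9.8333.
Posterior odds = prior odds × LR = 0.80272.

Posterior odds ≈ 0.803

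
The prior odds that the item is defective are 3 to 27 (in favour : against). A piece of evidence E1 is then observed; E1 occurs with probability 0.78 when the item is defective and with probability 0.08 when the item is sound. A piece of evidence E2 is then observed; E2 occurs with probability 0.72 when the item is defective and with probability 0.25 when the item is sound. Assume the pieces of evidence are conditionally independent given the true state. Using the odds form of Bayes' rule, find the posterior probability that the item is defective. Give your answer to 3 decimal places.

Posterior probability ≈ 0.757

Prior odds = 3/27 = 0.11111.
Likelihood ratio for E1 = 0.78/0.08 = 9.7500.
Likelihood ratio for E2 = 0.72/0.25 = 2.8800.
Posterior odds = prior odds × LR₁ × LR₂ = 3.1200.
Posterior probability = odds/(1+odds) = 3.1200/4.1200 = 0.757.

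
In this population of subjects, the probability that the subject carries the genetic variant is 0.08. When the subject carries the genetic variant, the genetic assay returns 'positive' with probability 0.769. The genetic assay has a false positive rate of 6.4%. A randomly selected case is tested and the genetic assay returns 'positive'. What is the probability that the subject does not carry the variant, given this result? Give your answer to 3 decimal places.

Write H for 'the subject carries the genetic variant'. Prior odds H:¬H = 0.08/0.92 = 0.086957. For the 'positive' outcome, the likelihood ratio is 0.769/0.064 = 12.016.
Posterior odds = 0.086957 × 12.016 = 1.0448, so P(H|E) = 1.0448/(1+1.0448) = 0.511. Then P(¬H|E) = 1 − 0.511 = 0.489.

P(¬H | E) ≈ 0.489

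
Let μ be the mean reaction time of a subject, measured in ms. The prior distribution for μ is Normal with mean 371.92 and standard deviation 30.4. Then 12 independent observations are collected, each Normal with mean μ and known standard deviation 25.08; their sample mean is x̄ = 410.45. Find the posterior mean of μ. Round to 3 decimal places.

With known σ, the Normal prior is conjugate. Weight on the data is w = (n/σ²)/(n/σ² + 1/τ₀²) = 0.0190777/(0.0190777+0.00108206) = 0.94633.
Posterior mean = w·x̄ + (1−w)·μ₀ = 0.94633·410.45 + 0.053674·371.92 = 408.382.

Posterior mean ≈ 408.382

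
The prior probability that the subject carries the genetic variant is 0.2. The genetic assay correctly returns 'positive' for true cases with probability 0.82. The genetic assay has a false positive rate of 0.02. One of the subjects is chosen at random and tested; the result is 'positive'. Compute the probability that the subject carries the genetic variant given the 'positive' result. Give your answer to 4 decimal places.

Let H be the event that the subject carries the genetic variant. P(H) = 0.2, so P(¬H) = 0.8. With E the 'positive' result, P(E|H) = 0.82 and P(E|¬H) = 0.02.
P(E) = 0.82·0.2 + 0.02·0.8 = 0.16400 + 0.016000 = 0.18000.
By Bayes' theorem, P(H|E) = 0.16400 / 0.18000 = 0.9111.

P(H | E) ≈ 0.9111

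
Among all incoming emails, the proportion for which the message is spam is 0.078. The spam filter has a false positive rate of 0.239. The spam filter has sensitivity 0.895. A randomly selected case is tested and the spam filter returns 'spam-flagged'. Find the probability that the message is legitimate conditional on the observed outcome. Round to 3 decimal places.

P(¬H | E) ≈ 0.759

Let H be the event that the message is spam. P(H) = 0.078, so P(¬H) = 0.922. With E the 'spam-flagged' result, P(E|H) = 0.895 and P(E|¬H) = 0.239.
P(E) = 0.895·0.078 + 0.239·0.922 = 0.069810 + 0.22036 = 0.29017.
By Bayes' theorem, P(H|E) = 0.069810 / 0.29017 = 0.241. Hence P(¬H|E) = 1 − 0.241 = 0.759.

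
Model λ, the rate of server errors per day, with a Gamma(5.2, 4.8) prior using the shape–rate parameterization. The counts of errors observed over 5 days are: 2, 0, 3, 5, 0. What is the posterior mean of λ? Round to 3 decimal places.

Posterior mean ≈ 1.551

The Poisson likelihood adds the total count to the shape and the number of exposure periods to the rate. Here ∑xᵢ = 10 and n = 5, so shape 5.2→15.2 and rate 4.8→9.8.
Posterior mean = shape/rate = 15.2/9.8 = 1.551.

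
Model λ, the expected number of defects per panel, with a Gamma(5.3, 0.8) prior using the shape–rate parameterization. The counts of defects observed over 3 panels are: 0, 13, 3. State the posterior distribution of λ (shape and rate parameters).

Total count ∑xᵢ = 16 over n = 3 panels.
Gamma is conjugate to the Poisson likelihood: posterior is Gamma(shape = 5.3+16 = 21.3, rate = 0.8+3 = 3.8).

Posterior: Gamma(shape=21.3, rate=3.8)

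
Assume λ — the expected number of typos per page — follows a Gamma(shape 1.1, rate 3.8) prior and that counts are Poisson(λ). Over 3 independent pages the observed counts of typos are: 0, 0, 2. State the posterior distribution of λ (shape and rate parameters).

The Poisson likelihood adds the total count to the shape and the number of exposure periods to the rate. Here ∑xᵢ = 2 and n = 3, so shape 1.1→3.1 and rate 3.8→6.8.

Posterior: Gamma(shape=3.1, rate=6.8)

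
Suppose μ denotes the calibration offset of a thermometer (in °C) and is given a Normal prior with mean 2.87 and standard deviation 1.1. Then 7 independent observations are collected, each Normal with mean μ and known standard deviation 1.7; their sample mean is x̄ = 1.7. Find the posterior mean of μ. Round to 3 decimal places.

Posterior mean ≈ 1.998

With known σ, the Normal prior is conjugate. Weight on the data is w = (n/σ²)/(n/σ² + 1/τ₀²) = 2.42215/(2.42215+0.826446) = 0.74560.
Posterior mean = w·x̄ + (1−w)·μ₀ = 0.74560·1.7 + 0.25440·2.87 = 1.998.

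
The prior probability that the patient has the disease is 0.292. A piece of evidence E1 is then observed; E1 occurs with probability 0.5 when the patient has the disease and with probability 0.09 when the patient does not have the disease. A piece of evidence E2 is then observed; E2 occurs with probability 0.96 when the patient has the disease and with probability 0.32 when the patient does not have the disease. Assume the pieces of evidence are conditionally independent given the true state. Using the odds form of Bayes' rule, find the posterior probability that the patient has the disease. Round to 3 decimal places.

Prior odds = 0.292/(1−0.292) = 0.41243.
Likelihood ratio for E1 = 0.5/0.09 = 5.5556.
Likelihood ratio for E2 = 0.96/0.32 = 3.0000.
Posterior odds = prior odds × LR₁ × LR₂ = 6.8738.
Posterior probability = odds/(1+odds) = 6.8738/7.8738 = 0.873.

Posterior probability ≈ 0.873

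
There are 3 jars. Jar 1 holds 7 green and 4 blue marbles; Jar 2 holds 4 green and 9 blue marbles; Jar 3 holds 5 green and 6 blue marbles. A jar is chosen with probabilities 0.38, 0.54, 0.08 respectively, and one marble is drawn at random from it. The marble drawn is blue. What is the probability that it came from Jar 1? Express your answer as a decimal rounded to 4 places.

Tabulate prior·likelihood by source: [1] prior 0.38, lik 0.3636, product 0.1382; [2] prior 0.54, lik 0.6923, product 0.3738; [3] prior 0.08, lik 0.5455, product 0.04364.
Normalizing constant = 0.55566; the posterior for Jar 1 is its product over the sum, 0.1382/0.55566 = 0.2487.

Posterior probability ≈ 0.2487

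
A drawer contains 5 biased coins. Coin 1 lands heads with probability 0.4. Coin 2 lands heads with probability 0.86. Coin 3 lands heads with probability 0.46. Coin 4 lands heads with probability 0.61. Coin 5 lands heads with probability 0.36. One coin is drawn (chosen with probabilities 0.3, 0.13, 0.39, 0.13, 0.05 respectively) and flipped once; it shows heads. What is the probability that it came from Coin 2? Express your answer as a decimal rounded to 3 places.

Posterior probability ≈ 0.220

P(heads|C1) = 0.4; P(heads|C2) = 0.86; P(heads|C3) = 0.46; P(heads|C4) = 0.61; P(heads|C5) = 0.36.
Prior × likelihood for each source: 0.3·0.4=0.1200, 0.13·0.86=0.1118, 0.39·0.46=0.1794, 0.13·0.61=0.07930, 0.05·0.36=0.01800. Summing gives P(heads) = 0.50850.
P(Coin 2 | heads) = 0.1118 / 0.50850 = 0.220.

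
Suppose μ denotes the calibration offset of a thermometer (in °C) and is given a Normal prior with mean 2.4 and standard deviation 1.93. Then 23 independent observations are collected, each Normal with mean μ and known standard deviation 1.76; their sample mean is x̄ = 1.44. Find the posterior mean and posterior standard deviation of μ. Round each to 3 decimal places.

Prior precision 1/τ₀² = 1/1.93² = 0.268464; data precision n/σ² = 23/1.76² = 7.42510.
Posterior precision = 0.268464 + 7.42510 = 7.69357, giving posterior SD = 1/√7.69357 = 0.361.
Posterior mean = (0.268464·2.4 + 7.42510·1.44) / 7.69357 = 1.473.

Posterior mean ≈ 1.473; posterior SD ≈ 0.361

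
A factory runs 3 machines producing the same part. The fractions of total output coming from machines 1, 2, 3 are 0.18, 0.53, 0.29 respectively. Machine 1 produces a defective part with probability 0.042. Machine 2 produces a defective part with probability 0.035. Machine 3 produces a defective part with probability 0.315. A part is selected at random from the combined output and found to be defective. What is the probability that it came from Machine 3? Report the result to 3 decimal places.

P(defective|M1) = 0.042; P(defective|M2) = 0.035; P(defective|M3) = 0.315.
Prior × likelihood for each source: 0.18·0.042=0.007560, 0.53·0.035=0.01855, 0.29·0.315=0.09135. Summing gives P(defective) = 0.11746.
P(Machine 3 | defective) = 0.09135 / 0.11746 = 0.778.

Posterior probability ≈ 0.778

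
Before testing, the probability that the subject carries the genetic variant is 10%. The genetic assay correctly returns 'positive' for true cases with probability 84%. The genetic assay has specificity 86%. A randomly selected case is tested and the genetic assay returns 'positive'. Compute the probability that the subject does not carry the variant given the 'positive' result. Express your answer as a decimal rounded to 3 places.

P(¬H | E) ≈ 0.600

Write H for 'the subject carries the genetic variant'. Prior odds H:¬H = 0.1/0.9 = 0.11111. For the 'positive' outcome, the likelihood ratio is 0.84/0.14 = 6.0000.
Posterior odds = 0.11111 × 6.0000 = 0.66667, so P(H|E) = 0.66667/(1+0.66667) = 0.400. Then P(¬H|E) = 1 − 0.400 = 0.600.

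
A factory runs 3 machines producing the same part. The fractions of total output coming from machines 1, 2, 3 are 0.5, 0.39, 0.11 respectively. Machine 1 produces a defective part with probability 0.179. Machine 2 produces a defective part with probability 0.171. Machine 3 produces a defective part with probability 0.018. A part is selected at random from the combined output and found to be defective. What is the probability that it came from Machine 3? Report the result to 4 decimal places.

Posterior probability ≈ 0.0125

Tabulate prior·likelihood by source: [1] prior 0.5, lik 0.179, product 0.08950; [2] prior 0.39, lik 0.171, product 0.06669; [3] prior 0.11, lik 0.018, product 0.001980.
Normalizing constant = 0.15817; the posterior for Machine 3 is its product over the sum, 0.001980/0.15817 = 0.0125.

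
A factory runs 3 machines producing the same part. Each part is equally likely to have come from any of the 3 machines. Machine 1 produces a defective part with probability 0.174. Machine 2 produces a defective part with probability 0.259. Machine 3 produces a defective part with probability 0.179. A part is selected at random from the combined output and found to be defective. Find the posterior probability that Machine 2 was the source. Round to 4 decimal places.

Posterior probability ≈ 0.4232

Tabulate prior·likelihood by source: [1] prior 0.333333, lik 0.174, product 0.05800; [2] prior 0.333333, lik 0.259, product 0.08633; [3] prior 0.333333, lik 0.179, product 0.05967.
Normalizing constant = 0.20400; the posterior for Machine 2 is its product over the sum, 0.08633/0.20400 = 0.4232.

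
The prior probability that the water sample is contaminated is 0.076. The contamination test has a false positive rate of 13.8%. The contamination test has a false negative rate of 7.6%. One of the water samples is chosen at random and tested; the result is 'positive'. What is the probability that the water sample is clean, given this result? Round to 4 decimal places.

P(¬H | E) ≈ 0.6449

Write H for 'the water sample is contaminated'. Prior odds H:¬H = 0.076/0.924 = 0.082251. For the 'positive' outcome, the likelihood ratio is 0.924/0.138 = 6.6957.
Posterior odds = 0.082251 × 6.6957 = 0.55072, so P(H|E) = 0.55072/(1+0.55072) = 0.3551. Then P(¬H|E) = 1 − 0.3551 = 0.6449.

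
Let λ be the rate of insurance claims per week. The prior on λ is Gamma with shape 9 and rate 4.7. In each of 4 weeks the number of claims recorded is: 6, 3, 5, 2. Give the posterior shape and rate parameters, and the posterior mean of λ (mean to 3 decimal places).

Total count ∑xᵢ = 16 over n = 4 weeks.
Gamma is conjugate to the Poisson likelihood: posterior is Gamma(shape = 9+16 = 25, rate = 4.7+4 = 8.7).
Posterior mean = shape/rate = 25/8.7 = 2.874.

Posterior: Gamma(shape=25, rate=8.7); mean ≈ 2.874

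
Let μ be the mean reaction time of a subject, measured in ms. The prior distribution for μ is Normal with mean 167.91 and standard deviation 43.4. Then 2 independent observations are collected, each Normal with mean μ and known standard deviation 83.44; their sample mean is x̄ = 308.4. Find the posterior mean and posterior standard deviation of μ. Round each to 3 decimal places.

Posterior mean ≈ 217.237; posterior SD ≈ 34.960

With known σ, the Normal prior is conjugate. Weight on the data is w = (n/σ²)/(n/σ² + 1/τ₀²) = 0.00028726/(0.00028726+0.00053091) = 0.35110.
Posterior mean = w·x̄ + (1−w)·μ₀ = 0.35110·308.4 + 0.64890·167.91 = 217.237. Posterior variance = 1/(0.00028726+0.00053091) = 1222.23, so SD = 34.960.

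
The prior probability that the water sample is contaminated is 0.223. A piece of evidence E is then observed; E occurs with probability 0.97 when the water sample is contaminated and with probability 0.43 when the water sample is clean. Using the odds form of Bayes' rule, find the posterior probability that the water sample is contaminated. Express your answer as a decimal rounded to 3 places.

Posterior probability ≈ 0.393

Prior odds = 0.223/(1−0.223) = 0.28700.
Likelihood ratio for E = 0.97/0.43 = 2.2558.
Posterior odds = prior odds × LR = 0.64742.
Posterior probability = odds/(1+odds) = 0.64742/1.6474 = 0.393.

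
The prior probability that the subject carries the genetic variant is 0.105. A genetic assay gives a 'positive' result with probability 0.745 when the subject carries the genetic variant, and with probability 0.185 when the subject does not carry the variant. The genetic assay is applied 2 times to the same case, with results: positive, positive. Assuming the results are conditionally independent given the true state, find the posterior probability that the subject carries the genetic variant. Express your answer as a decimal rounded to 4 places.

With H the event that the subject carries the genetic variant, the joint likelihood of the observed sequence is P(data|H) = 0.745·0.745 = 0.55502 and P(data|¬H) = 0.185·0.185 = 0.034225.
Bayes: P(H|data) = 0.105·0.55502 / (0.105·0.55502 + 0.895·0.034225) = 0.058278/0.088909 = 0.6555.

Posterior P(H) ≈ 0.6555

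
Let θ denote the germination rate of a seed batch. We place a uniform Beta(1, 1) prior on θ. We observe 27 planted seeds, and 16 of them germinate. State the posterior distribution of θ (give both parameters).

Posterior: Beta(17, 12)

The binomial likelihood is conjugate to the Beta prior: with 16 successes and 11 failures, the posterior is Beta(1+16, 1+11) = Beta(17, 12).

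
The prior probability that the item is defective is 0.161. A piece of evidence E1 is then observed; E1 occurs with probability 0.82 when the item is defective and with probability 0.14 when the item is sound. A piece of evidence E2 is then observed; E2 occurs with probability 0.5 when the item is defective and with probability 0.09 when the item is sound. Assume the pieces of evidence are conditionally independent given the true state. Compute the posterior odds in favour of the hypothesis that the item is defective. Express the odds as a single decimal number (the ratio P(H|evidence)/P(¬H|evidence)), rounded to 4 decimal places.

Prior odds = 0.161/(1−0.161) = 0.19190. In log-odds, ln(0.19190) = -1.6508.
Add log likelihood ratios: ln(5.8571) + ln(5.5556) = 3.4825.
Posterior log-odds = 1.8317, so posterior odds = exp(1.8317) = 6.2442.

Posterior odds ≈ 6.2442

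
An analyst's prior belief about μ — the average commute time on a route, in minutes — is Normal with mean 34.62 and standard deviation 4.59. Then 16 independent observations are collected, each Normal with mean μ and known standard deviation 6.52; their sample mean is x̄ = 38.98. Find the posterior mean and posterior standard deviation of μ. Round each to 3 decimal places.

Prior precision 1/τ₀² = 1/4.59² = 0.0474651; data precision n/σ² = 16/6.52² = 0.376378.
Posterior precision = 0.0474651 + 0.376378 = 0.423844, giving posterior SD = 1/√0.423844 = 1.536.
Posterior mean = (0.0474651·34.62 + 0.376378·38.98) / 0.423844 = 38.492.

Posterior mean ≈ 38.492; posterior SD ≈ 1.536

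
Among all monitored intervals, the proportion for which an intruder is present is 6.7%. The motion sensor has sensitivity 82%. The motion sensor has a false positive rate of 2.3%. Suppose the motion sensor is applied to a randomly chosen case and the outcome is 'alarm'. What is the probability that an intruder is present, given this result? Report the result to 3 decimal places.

Let H be the event that an intruder is present. P(H) = 0.067, so P(¬H) = 0.933. With E the 'alarm' result, P(E|H) = 0.82 and P(E|¬H) = 0.023.
P(E) = 0.82·0.067 + 0.023·0.933 = 0.054940 + 0.021459 = 0.076399.
By Bayes' theorem, P(H|E) = 0.054940 / 0.076399 = 0.719.

P(H | E) ≈ 0.719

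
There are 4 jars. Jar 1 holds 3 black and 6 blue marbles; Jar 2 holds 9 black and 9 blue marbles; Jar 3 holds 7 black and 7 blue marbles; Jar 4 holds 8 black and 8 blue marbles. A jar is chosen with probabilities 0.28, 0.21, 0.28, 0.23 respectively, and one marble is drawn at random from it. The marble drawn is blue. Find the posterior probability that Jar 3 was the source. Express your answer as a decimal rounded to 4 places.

Posterior probability ≈ 0.2561

Tabulate prior·likelihood by source: [1] prior 0.28, lik 0.6667, product 0.1867; [2] prior 0.21, lik 0.5, product 0.1050; [3] prior 0.28, lik 0.5, product 0.1400; [4] prior 0.23, lik 0.5, product 0.1150.
Normalizing constant = 0.54667; the posterior for Jar 3 is its product over the sum, 0.1400/0.54667 = 0.2561.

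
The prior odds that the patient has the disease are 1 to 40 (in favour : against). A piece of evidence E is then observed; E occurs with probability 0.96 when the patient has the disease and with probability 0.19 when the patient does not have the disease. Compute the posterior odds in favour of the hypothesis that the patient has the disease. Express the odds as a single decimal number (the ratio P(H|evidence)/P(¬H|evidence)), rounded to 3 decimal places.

Posterior odds ≈ 0.126

Prior odds = 1/40 = 0.025000. In log-odds, ln(0.025000) = -3.6889.
Add log likelihood ratio: ln(5.0526) = 1.6199.
Posterior log-odds = -2.0690, so posterior odds = exp(-2.0690) = 0.12632.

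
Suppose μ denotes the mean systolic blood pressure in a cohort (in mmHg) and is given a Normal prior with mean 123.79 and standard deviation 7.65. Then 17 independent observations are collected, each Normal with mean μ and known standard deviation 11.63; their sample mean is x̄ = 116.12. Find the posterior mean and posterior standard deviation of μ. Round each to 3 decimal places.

Prior precision 1/τ₀² = 1/7.65² = 0.0170874; data precision n/σ² = 17/11.63² = 0.125687.
Posterior precision = 0.0170874 + 0.125687 = 0.142774, giving posterior SD = 1/√0.142774 = 2.647.
Posterior mean = (0.0170874·123.79 + 0.125687·116.12) / 0.142774 = 117.038.

Posterior mean ≈ 117.038; posterior SD ≈ 2.647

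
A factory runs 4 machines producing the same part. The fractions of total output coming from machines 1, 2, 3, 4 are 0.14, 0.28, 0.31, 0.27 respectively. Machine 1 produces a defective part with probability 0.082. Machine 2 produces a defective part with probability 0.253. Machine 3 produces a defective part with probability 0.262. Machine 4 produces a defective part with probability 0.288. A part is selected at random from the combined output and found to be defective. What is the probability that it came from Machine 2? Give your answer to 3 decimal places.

P(defective|M1) = 0.082; P(defective|M2) = 0.253; P(defective|M3) = 0.262; P(defective|M4) = 0.288.
Prior × likelihood for each source: 0.14·0.082=0.01148, 0.28·0.253=0.07084, 0.31·0.262=0.08122, 0.27·0.288=0.07776. Summing gives P(defective) = 0.24130.
P(Machine 2 | defective) = 0.07084 / 0.24130 = 0.294.

Posterior probability ≈ 0.294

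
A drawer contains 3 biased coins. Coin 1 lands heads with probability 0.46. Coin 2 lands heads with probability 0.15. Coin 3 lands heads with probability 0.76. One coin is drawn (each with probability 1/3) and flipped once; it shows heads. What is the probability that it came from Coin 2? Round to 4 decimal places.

Tabulate prior·likelihood by source: [1] prior 0.333333, lik 0.46, product 0.1533; [2] prior 0.333333, lik 0.15, product 0.05000; [3] prior 0.333333, lik 0.76, product 0.2533.
Normalizing constant = 0.45667; the posterior for Coin 2 is its product over the sum, 0.05000/0.45667 = 0.1095.

Posterior probability ≈ 0.1095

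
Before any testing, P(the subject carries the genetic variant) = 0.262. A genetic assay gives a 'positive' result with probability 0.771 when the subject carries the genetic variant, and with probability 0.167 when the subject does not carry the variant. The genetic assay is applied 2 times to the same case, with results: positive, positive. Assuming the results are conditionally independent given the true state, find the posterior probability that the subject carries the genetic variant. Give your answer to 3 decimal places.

With H the event that the subject carries the genetic variant, the joint likelihood of the observed sequence is P(data|H) = 0.771·0.771 = 0.59444 and P(data|¬H) = 0.167·0.167 = 0.027889.
Bayes: P(H|data) = 0.262·0.59444 / (0.262·0.59444 + 0.738·0.027889) = 0.15574/0.17633 = 0.8833.

Posterior P(H) ≈ 0.883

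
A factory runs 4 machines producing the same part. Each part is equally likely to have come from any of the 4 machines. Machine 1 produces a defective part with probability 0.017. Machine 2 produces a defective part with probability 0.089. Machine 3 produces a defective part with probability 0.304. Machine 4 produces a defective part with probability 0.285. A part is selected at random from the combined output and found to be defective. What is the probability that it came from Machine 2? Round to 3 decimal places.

Posterior probability ≈ 0.128

P(defective|M1) = 0.017; P(defective|M2) = 0.089; P(defective|M3) = 0.304; P(defective|M4) = 0.285.
Prior × likelihood for each source: 0.25·0.017=0.004250, 0.25·0.089=0.02225, 0.25·0.304=0.07600, 0.25·0.285=0.07125. Summing gives P(defective) = 0.17375.
P(Machine 2 | defective) = 0.02225 / 0.17375 = 0.128.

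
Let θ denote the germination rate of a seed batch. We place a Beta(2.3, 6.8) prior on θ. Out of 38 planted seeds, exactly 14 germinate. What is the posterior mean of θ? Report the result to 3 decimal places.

Observing 14 successes and 24 failures updates Beta(2.3, 6.8) by adding the success and failure counts to the two shape parameters: α = 2.3+14 = 16.3, β = 6.8+24 = 30.8.
E[θ | data] = 16.3/(16.3+30.8) = 0.346.

Posterior mean ≈ 0.346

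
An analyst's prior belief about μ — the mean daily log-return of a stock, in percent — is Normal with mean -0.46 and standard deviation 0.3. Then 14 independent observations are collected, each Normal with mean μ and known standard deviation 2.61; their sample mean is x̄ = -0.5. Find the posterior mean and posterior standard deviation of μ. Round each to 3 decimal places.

Posterior mean ≈ -0.466; posterior SD ≈ 0.276

Prior precision 1/τ₀² = 1/0.3² = 11.1111; data precision n/σ² = 14/2.61² = 2.05517.
Posterior precision = 11.1111 + 2.05517 = 13.1663, giving posterior SD = 1/√13.1663 = 0.276.
Posterior mean = (11.1111·-0.46 + 2.05517·-0.5) / 13.1663 = -0.466.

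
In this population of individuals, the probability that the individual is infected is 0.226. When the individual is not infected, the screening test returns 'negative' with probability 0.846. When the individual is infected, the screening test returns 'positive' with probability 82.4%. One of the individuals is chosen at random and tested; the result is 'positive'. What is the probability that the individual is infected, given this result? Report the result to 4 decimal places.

Write H for 'the individual is infected'. Prior odds H:¬H = 0.226/0.774 = 0.29199. For the 'positive' outcome, the likelihood ratio is 0.824/0.154 = 5.3506.
Posterior odds = 0.29199 × 5.3506 = 1.5623, so P(H|E) = 1.5623/(1+1.5623) = 0.6097.

P(H | E) ≈ 0.6097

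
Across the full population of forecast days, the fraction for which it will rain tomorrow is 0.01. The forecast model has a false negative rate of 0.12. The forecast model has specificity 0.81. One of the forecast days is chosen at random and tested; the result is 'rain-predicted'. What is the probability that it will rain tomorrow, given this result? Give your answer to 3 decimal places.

Write H for 'it will rain tomorrow'. Prior odds H:¬H = 0.01/0.99 = 0.010101. For the 'rain-predicted' outcome, the likelihood ratio is 0.88/0.19 = 4.6316.
Posterior odds = 0.010101 × 4.6316 = 0.046784, so P(H|E) = 0.046784/(1+0.046784) = 0.045.

P(H | E) ≈ 0.045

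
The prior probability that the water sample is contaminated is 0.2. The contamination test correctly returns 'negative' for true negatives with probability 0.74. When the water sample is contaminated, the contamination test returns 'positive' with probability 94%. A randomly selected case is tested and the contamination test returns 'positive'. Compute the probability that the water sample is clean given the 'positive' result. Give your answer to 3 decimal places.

Let H be the event that the water sample is contaminated. P(H) = 0.2, so P(¬H) = 0.8. With E the 'positive' result, P(E|H) = 0.94 and P(E|¬H) = 0.26.
P(E) = 0.94·0.2 + 0.26·0.8 = 0.18800 + 0.20800 = 0.39600.
By Bayes' theorem, P(H|E) = 0.18800 / 0.39600 = 0.475. Hence P(¬H|E) = 1 − 0.475 = 0.525.

P(¬H | E) ≈ 0.525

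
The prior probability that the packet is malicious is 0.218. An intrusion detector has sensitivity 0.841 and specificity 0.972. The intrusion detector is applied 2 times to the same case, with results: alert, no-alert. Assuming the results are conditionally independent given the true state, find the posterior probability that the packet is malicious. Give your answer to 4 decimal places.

With H the event that the packet is malicious, the joint likelihood of the observed sequence is P(data|H) = 0.841·0.159 = 0.13372 and P(data|¬H) = 0.028·0.972 = 0.027216.
Bayes: P(H|data) = 0.218·0.13372 / (0.218·0.13372 + 0.782·0.027216) = 0.029151/0.050434 = 0.5780.

Posterior P(H) ≈ 0.5780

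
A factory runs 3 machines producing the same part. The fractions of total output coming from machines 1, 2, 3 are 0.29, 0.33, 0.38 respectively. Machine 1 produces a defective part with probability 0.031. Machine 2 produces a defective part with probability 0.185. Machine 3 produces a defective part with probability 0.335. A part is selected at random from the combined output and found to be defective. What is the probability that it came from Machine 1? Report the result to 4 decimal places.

P(defective|M1) = 0.031; P(defective|M2) = 0.185; P(defective|M3) = 0.335.
Prior × likelihood for each source: 0.29·0.031=0.008990, 0.33·0.185=0.06105, 0.38·0.335=0.1273. Summing gives P(defective) = 0.19734.
P(Machine 1 | defective) = 0.008990 / 0.19734 = 0.0456.

Posterior probability ≈ 0.0456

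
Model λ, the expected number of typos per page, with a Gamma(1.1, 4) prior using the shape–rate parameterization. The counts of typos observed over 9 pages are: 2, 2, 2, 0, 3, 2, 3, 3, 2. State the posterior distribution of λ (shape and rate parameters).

Posterior: Gamma(shape=20.1, rate=13)

The Poisson likelihood adds the total count to the shape and the number of exposure periods to the rate. Here ∑xᵢ = 19 and n = 9, so shape 1.1→20.1 and rate 4→13.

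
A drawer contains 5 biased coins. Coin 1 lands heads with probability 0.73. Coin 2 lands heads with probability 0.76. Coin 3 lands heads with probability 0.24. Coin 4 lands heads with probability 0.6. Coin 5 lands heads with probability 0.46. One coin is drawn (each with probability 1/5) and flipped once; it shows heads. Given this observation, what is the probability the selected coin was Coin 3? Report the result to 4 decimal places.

Tabulate prior·likelihood by source: [1] prior 0.2, lik 0.73, product 0.1460; [2] prior 0.2, lik 0.76, product 0.1520; [3] prior 0.2, lik 0.24, product 0.04800; [4] prior 0.2, lik 0.6, product 0.1200; [5] prior 0.2, lik 0.46, product 0.09200.
Normalizing constant = 0.55800; the posterior for Coin 3 is its product over the sum, 0.04800/0.55800 = 0.0860.

Posterior probability ≈ 0.0860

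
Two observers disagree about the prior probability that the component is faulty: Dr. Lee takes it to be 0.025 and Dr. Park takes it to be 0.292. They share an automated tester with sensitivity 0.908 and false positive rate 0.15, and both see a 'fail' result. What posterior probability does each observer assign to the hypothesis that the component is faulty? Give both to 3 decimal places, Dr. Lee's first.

The likelihood ratio for a 'fail' result is 0.908/0.15 = 6.0533.
Dr. Lee: prior odds 0.025/0.975 = 0.025641; posterior odds 0.15521; posterior probability 0.134.
Dr. Park: prior odds 0.292/0.708 = 0.41243; posterior odds 2.4966; posterior probability 0.714.

Dr. Lee: 0.134; Dr. Park: 0.714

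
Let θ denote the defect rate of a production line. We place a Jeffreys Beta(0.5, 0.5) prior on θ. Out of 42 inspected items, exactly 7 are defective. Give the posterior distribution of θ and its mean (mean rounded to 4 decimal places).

The binomial likelihood is conjugate to the Beta prior: with 7 successes and 35 failures, the posterior is Beta(0.5+7, 0.5+35) = Beta(7.5, 35.5).
Posterior mean = α/(α+β) = 7.5/43 = 0.1744.

Posterior: Beta(7.5, 35.5); mean ≈ 0.1744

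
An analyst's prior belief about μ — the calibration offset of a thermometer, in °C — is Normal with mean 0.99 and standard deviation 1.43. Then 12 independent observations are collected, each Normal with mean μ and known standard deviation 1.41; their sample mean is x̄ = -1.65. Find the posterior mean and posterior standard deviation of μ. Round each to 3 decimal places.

With known σ, the Normal prior is conjugate. Weight on the data is w = (n/σ²)/(n/σ² + 1/τ₀²) = 6.03591/(6.03591+0.489021) = 0.92505.
Posterior mean = w·x̄ + (1−w)·μ₀ = 0.92505·-1.65 + 0.074947·0.99 = -1.452. Posterior variance = 1/(6.03591+0.489021) = 0.153258, so SD = 0.391.

Posterior mean ≈ -1.452; posterior SD ≈ 0.391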